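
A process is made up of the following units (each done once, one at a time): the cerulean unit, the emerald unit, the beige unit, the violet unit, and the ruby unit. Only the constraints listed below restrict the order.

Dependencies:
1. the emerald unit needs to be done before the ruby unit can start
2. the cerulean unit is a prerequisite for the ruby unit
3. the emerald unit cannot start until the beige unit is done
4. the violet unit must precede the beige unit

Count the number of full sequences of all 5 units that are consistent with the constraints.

4

The units with no prerequisites are the cerulean unit, the violet unit; any of them can be placed first.
Counting all ways to extend the partial order to a total order gives 4.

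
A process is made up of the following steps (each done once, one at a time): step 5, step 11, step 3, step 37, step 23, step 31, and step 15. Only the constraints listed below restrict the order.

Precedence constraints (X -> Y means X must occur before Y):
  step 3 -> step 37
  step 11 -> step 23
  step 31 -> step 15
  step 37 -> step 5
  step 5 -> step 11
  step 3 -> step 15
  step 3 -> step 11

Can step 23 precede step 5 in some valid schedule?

The constraints give a chain step 5 → step 11 → step 23, which forces step 5 before step 23.
So no valid ordering can have step 23 before step 5.

No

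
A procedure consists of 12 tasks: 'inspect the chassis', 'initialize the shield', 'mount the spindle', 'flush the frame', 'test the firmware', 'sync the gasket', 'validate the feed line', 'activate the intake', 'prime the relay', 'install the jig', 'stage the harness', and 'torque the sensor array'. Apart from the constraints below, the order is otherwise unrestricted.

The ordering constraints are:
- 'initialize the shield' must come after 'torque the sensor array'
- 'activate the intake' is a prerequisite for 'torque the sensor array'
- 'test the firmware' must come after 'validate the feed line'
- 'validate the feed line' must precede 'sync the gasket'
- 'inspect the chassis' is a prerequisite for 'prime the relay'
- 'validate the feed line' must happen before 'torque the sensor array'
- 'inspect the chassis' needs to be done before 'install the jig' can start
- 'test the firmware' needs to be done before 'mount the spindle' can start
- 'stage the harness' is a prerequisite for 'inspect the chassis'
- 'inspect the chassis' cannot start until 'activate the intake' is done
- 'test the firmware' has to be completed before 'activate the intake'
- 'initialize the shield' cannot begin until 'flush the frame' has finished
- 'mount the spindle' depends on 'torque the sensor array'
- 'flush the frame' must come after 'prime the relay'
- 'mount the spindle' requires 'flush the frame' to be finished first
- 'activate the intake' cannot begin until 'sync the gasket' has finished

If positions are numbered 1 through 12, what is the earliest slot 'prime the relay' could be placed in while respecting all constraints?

Every task that must precede 'prime the relay' has to come before it. Tracing all chains that end at 'prime the relay', those tasks are: 'inspect the chassis', 'test the firmware', 'sync the gasket', 'validate the feed line', 'activate the intake', 'stage the harness' — 6 in total.
With 6 mandatory predecessors, the earliest 'prime the relay' can sit is position 6+1 = 7, and placing just those 6 first achieves it.

7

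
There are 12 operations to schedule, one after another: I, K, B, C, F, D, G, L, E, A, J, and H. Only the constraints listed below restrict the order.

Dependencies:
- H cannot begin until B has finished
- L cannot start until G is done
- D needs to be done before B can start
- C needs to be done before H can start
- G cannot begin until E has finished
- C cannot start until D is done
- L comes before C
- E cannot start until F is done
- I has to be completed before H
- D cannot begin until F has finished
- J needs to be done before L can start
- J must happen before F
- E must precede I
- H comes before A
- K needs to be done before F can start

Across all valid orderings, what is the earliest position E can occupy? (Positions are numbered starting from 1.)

4

Every operation that must precede E has to come before it. Tracing all chains that end at E, those operations are: K, F, J — 3 in total.
With 3 mandatory predecessors, the earliest E can sit is position 3+1 = 4, and placing just those 3 first achieves it.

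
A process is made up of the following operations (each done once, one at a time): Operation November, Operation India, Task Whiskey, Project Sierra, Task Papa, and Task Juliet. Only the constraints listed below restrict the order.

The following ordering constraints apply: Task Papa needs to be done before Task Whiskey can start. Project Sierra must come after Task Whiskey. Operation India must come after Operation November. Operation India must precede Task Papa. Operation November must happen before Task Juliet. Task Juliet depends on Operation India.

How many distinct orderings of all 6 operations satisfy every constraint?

Only Operation November has no prerequisites, so it must go first.
Counting all ways to extend the partial order to a total order gives 4.

4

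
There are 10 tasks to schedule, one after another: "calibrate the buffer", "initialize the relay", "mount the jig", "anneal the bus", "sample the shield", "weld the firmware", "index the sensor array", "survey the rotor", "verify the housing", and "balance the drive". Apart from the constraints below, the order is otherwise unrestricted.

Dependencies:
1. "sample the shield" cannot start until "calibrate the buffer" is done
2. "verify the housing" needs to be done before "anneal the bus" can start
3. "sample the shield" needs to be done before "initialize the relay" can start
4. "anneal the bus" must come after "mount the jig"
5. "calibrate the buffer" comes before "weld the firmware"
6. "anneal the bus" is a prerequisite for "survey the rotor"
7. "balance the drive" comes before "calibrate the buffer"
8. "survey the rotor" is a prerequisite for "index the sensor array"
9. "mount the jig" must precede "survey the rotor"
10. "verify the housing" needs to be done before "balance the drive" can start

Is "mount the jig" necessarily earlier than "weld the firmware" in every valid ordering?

No

"mount the jig" and "weld the firmware" are not related by any chain of constraints.
So "mount the jig" can come before "weld the firmware" or after — it is not forced.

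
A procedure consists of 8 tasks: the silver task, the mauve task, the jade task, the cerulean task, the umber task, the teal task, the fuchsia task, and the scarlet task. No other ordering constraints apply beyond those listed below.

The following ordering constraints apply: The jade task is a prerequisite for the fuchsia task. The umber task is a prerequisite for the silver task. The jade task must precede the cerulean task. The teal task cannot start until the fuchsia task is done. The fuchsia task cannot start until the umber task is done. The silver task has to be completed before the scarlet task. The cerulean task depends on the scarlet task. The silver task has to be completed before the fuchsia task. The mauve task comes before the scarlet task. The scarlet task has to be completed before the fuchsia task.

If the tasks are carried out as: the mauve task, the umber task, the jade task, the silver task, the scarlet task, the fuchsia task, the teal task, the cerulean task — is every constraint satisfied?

Every stated constraint is respected: the jade task sits at position 3, ahead of the cerulean task at position 8, and each of the other listed pairs likewise has the predecessor earlier in the sequence.

Yes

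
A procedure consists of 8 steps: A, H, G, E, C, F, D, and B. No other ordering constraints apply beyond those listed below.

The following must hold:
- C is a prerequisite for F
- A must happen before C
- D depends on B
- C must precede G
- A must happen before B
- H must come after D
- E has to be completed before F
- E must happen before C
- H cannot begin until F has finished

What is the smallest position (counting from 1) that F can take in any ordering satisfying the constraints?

4

Working backwards through the constraints from F, its full set of required predecessors is A, E, C — 3 of them.
So at minimum 3 steps come before F, putting F no earlier than position 4. That position is achievable by scheduling exactly those predecessors first.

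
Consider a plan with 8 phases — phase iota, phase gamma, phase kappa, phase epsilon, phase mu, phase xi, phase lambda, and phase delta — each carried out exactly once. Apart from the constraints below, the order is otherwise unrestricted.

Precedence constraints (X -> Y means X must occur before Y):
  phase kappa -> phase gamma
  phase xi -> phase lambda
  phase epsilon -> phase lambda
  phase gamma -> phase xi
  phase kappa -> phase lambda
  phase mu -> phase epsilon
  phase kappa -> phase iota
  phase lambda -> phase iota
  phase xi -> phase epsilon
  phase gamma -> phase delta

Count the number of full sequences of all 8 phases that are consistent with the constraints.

22

The phases with no prerequisites are phase kappa, phase mu; any of them can be placed first.
Enumerating by repeatedly choosing an available phase (one whose prerequisites are all placed) gives 22 distinct complete orderings.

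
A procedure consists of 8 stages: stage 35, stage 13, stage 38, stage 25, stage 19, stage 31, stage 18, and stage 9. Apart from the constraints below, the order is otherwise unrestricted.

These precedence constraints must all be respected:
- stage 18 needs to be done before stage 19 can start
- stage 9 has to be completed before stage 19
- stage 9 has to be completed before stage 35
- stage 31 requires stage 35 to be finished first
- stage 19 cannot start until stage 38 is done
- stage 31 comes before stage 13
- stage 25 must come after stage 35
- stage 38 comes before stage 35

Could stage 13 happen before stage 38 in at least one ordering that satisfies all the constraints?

The constraints give a chain stage 38 → stage 35 → stage 31 → stage 13, which forces stage 38 before stage 13.
Hence stage 13 can never be scheduled before stage 38.

No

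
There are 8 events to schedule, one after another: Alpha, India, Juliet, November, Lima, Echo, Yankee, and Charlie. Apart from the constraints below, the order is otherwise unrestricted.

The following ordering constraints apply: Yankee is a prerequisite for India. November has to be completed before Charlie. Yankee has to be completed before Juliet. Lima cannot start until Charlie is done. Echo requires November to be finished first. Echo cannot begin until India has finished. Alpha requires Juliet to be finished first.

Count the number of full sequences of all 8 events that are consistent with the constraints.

315

The events with no prerequisites are November, Yankee; any of them can be placed first.
Systematically extending each partial ordering one event at a time and counting, there are 315 complete orderings.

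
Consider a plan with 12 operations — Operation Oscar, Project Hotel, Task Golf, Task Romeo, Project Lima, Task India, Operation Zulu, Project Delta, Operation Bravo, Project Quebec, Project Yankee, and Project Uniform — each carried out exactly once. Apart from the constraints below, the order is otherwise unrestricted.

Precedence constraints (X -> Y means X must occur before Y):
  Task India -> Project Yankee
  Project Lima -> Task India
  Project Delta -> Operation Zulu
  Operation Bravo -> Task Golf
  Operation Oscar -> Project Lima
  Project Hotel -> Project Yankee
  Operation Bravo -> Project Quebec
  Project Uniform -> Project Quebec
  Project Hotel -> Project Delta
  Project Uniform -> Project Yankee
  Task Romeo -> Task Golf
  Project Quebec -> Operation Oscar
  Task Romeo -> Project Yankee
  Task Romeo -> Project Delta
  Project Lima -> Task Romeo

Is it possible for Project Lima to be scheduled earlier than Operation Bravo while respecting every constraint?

No

Following Operation Bravo → Project Quebec → Operation Oscar → Project Lima, Operation Bravo must precede Project Lima in every valid ordering.
So no valid ordering can have Project Lima before Operation Bravo.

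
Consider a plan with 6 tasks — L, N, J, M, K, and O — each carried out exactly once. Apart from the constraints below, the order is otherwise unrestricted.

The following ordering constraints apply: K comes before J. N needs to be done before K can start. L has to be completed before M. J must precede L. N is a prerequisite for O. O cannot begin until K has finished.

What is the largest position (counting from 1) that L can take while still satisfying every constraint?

5

The only task forced after L (directly or by a chain) is M.
So at least 1 task follows L, putting L no later than position 5. That position is achievable by scheduling everything else first.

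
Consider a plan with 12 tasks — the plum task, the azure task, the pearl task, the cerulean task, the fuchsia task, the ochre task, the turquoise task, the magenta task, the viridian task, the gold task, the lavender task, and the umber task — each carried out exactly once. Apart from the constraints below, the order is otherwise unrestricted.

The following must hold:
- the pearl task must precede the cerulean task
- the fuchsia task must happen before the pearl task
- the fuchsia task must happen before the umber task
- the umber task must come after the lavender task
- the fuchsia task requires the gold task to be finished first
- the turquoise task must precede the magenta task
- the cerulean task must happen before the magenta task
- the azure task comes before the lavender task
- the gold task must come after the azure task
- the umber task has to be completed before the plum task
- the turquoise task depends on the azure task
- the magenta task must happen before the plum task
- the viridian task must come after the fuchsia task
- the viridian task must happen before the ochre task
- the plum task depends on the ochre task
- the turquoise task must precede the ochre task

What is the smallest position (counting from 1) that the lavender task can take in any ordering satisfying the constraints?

The only task forced before the lavender task (directly or transitively) is the azure task.
So at minimum 1 task comes before the lavender task, putting the lavender task no earlier than position 2. That position is achievable by scheduling exactly that predecessor first.

2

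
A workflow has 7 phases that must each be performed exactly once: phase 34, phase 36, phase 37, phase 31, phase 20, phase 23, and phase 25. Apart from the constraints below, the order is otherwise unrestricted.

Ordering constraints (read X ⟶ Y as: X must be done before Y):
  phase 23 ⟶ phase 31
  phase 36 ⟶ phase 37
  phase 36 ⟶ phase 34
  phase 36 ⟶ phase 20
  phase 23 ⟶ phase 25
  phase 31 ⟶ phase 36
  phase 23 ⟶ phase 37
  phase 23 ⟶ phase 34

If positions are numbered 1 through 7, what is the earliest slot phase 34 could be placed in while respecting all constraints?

Every phase that must precede phase 34 has to come before it. Tracing all chains that end at phase 34, those phases are: phase 36, phase 31, phase 23 — 3 in total.
With 3 mandatory predecessors, the earliest phase 34 can sit is position 3+1 = 4, and placing just those 3 first achieves it.

4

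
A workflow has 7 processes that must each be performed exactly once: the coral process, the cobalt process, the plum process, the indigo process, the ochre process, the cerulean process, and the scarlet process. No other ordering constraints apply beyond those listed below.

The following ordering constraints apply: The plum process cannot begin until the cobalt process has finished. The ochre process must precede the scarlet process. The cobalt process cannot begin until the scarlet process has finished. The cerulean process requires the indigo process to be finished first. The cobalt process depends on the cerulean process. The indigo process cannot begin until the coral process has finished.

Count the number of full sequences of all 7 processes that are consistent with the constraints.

2 processes have no prerequisites (the coral process, the ochre process), so any of them could come first.
Enumerating by repeatedly choosing an available process (one whose prerequisites are all placed) gives 10 distinct complete orderings.

10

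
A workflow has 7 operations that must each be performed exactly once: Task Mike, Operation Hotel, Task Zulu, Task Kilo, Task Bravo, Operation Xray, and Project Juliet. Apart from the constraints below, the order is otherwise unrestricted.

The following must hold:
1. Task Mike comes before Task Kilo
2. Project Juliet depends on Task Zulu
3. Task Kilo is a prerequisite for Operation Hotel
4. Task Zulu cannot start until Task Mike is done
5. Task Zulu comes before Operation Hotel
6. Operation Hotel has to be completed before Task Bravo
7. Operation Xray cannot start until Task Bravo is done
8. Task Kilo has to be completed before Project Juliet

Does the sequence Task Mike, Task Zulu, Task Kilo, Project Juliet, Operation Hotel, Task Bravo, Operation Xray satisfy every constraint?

Checking each listed constraint against this order: for instance, Task Zulu is in position 2 and Operation Hotel in position 5, so that constraint holds — and the remaining constraints check out the same way.

Yes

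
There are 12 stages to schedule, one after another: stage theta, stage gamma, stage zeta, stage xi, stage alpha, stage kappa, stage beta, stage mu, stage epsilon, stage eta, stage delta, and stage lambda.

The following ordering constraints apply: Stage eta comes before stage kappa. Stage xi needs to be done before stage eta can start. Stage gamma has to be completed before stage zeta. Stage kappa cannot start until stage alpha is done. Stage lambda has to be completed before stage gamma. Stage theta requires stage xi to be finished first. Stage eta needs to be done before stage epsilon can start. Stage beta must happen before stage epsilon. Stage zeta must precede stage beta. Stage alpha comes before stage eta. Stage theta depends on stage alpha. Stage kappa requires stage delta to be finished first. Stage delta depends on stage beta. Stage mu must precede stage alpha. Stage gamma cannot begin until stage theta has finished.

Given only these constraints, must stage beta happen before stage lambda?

In fact the dependencies run the other way: stage lambda → stage gamma → stage zeta → stage beta.
So stage beta never precedes stage lambda.

No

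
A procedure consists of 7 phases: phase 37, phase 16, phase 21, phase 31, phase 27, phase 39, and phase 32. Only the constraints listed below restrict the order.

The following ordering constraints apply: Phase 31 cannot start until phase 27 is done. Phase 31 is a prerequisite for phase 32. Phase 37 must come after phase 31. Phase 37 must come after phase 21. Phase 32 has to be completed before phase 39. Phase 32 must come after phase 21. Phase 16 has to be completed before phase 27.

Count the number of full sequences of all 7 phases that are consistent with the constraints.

The phases with no prerequisites are phase 16, phase 21; any of them can be placed first.
Enumerating by repeatedly choosing an available phase (one whose prerequisites are all placed) gives 12 distinct complete orderings.

12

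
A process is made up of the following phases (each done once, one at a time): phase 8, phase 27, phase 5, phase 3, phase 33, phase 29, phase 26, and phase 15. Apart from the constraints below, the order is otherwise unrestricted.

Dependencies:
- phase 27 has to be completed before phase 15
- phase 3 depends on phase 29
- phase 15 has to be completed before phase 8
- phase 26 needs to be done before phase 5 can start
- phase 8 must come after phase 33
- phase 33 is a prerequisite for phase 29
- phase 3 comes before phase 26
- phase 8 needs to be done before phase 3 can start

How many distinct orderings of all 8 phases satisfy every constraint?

9

The phases with no prerequisites are phase 27, phase 33; any of them can be placed first.
Systematically extending each partial ordering one phase at a time and counting, there are 9 complete orderings.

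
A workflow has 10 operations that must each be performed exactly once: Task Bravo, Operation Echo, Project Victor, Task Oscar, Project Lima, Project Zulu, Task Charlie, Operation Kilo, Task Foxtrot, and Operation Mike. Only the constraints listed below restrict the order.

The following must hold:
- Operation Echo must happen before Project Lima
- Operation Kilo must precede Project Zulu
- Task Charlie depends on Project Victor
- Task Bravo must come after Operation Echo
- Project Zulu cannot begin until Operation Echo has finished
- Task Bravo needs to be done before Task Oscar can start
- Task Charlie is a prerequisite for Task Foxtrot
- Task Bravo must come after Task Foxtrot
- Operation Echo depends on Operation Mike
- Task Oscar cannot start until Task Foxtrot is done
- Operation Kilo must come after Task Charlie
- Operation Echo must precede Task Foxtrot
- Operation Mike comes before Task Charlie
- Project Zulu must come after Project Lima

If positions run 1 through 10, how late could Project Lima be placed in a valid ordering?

9

The only operation forced after Project Lima (directly or by a chain) is Project Zulu.
With 1 mandatory successor out of 10 operations total, the latest slot for Project Lima is 10−1 = 9, and it's reachable by doing all non-successors before Project Lima.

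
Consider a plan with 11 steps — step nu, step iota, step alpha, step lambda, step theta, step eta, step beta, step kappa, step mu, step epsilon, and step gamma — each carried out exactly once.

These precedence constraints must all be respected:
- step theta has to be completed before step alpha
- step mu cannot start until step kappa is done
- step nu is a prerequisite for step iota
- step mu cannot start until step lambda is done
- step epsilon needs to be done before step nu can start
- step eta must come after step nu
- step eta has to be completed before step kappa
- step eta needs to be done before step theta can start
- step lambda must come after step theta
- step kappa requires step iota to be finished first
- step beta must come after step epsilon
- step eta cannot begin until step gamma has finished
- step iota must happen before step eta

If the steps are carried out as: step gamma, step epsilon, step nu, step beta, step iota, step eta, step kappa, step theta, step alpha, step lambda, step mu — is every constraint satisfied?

Yes

Going through the constraints one by one, each required predecessor appears earlier in the sequence than its dependent — e.g. step gamma (position 1) is before step eta (position 6), as required.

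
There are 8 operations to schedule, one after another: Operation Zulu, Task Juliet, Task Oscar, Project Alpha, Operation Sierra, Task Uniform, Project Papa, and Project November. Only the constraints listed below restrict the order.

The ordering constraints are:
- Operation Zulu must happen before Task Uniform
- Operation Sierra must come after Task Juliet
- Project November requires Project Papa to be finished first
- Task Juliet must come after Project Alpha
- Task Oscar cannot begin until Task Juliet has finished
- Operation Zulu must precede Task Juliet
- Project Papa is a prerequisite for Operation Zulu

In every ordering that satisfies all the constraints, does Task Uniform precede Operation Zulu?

No

In fact the dependencies run the other way: Operation Zulu → Task Uniform.
So Task Uniform never precedes Operation Zulu.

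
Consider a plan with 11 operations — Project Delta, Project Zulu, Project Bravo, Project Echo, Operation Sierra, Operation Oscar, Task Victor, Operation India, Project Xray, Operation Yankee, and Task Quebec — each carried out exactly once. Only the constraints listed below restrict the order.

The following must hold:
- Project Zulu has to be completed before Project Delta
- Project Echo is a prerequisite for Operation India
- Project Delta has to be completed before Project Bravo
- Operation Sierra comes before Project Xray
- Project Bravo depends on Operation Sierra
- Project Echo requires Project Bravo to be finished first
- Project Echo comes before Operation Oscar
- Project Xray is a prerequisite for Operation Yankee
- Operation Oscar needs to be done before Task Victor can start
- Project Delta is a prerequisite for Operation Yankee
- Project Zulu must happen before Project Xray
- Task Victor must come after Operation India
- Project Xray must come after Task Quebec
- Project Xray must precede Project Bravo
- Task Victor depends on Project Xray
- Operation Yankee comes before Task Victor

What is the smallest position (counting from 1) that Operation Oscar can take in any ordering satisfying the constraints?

8

The operations that are forced before Operation Oscar, directly or transitively, are Project Delta, Project Zulu, Project Bravo, Project Echo, Operation Sierra, Project Xray, Task Quebec. That's 7 operations.
So at minimum 7 operations come before Operation Oscar, putting Operation Oscar no earlier than position 8. That position is achievable by scheduling exactly those predecessors first.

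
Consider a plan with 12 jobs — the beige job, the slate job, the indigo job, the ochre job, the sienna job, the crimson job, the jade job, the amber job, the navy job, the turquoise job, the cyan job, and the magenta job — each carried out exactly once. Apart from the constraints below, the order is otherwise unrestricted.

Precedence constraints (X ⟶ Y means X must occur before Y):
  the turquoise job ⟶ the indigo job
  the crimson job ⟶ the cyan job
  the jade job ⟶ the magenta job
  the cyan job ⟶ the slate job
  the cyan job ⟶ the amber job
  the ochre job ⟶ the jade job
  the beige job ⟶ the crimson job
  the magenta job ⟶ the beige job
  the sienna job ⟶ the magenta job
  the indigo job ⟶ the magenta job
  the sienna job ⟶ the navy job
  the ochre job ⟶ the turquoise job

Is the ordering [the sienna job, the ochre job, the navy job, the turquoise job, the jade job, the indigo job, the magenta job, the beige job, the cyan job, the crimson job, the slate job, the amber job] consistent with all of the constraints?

The sequence places the cyan job ahead of the crimson job.
Since the crimson job is required before the cyan job, the ordering is invalid.

No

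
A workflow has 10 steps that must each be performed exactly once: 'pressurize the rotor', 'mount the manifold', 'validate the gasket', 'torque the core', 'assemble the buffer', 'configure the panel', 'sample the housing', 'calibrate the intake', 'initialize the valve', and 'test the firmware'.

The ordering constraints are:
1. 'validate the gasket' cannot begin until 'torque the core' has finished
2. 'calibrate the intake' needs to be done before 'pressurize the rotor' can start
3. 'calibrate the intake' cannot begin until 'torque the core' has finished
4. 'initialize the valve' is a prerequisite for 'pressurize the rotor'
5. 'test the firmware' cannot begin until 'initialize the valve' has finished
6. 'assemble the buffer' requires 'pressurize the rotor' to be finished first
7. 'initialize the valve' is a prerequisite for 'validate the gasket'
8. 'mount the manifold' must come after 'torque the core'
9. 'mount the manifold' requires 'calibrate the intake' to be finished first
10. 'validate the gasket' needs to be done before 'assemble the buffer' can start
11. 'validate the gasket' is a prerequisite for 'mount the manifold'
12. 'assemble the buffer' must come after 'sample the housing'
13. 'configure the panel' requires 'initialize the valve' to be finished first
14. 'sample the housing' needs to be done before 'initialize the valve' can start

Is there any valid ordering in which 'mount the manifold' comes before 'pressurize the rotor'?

Yes

No chain of constraints runs from 'pressurize the rotor' to 'mount the manifold', so 'pressurize the rotor' is not required to come first.
So a valid ordering placing 'mount the manifold' earlier than 'pressurize the rotor' exists.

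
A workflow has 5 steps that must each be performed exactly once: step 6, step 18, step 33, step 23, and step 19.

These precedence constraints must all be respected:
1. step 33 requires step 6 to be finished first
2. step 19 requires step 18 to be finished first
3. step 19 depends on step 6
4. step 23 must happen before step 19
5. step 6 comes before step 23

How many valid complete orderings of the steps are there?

The steps with no prerequisites are step 6, step 18; any of them can be placed first.
Enumerating by repeatedly choosing an available step (one whose prerequisites are all placed) gives 11 distinct complete orderings.

11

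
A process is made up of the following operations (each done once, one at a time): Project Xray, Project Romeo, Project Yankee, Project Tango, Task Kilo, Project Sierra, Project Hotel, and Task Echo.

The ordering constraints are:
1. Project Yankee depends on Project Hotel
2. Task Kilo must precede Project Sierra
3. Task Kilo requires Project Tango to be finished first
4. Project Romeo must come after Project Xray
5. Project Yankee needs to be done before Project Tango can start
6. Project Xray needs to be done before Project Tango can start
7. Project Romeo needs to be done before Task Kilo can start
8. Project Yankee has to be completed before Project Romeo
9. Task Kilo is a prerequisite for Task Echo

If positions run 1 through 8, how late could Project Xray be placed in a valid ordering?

Following every chain forward from Project Xray, the operations that must come later are Project Romeo, Project Tango, Task Kilo, Project Sierra, Task Echo — 5 of them.
With 5 mandatory successors out of 8 operations total, the latest slot for Project Xray is 8−5 = 3, and it's reachable by doing all non-successors before Project Xray.

3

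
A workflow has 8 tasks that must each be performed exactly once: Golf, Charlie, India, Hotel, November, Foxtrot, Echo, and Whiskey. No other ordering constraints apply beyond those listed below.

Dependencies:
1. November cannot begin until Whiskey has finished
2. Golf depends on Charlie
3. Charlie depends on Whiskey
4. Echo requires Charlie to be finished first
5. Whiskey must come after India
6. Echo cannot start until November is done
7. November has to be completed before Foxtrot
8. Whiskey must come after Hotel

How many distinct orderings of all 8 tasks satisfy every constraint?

The tasks with no prerequisites are India, Hotel; any of them can be placed first.
Enumerating by repeatedly choosing an available task (one whose prerequisites are all placed) gives 32 distinct complete orderings.

32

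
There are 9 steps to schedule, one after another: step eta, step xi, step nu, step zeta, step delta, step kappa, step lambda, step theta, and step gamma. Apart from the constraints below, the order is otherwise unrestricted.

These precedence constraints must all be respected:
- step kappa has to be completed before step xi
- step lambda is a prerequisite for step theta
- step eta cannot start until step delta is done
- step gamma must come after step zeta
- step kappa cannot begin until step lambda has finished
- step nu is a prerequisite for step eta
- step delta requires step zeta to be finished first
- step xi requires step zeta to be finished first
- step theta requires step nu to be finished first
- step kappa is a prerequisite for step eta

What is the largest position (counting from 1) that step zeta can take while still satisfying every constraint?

The steps that are forced after step zeta, directly or by a chain of constraints, are step eta, step xi, step delta, step gamma. That's 4 steps.
With 4 mandatory successors out of 9 steps total, the latest slot for step zeta is 9−4 = 5, and it's reachable by doing all non-successors before step zeta.

5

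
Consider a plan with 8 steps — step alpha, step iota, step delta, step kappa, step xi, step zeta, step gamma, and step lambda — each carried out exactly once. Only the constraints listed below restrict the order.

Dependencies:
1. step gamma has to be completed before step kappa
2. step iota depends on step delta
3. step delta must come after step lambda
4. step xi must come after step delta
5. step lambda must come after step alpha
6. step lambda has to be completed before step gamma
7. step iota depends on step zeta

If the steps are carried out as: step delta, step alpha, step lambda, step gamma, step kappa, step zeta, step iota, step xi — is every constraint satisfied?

No

In the proposed order, step delta appears before step lambda.
That contradicts the constraint that step lambda must precede step delta.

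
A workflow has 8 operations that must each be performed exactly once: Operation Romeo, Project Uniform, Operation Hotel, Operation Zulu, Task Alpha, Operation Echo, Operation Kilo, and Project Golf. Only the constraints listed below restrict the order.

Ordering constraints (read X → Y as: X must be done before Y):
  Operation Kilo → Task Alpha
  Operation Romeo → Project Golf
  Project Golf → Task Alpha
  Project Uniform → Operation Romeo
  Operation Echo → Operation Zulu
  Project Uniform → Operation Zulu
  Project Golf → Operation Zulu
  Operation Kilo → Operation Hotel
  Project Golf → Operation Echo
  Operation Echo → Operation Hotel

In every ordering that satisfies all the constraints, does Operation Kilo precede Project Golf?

No

Nothing in the constraints links Operation Kilo and Project Golf; they are unordered relative to each other.
A valid ordering placing Project Golf before Operation Kilo exists, so the answer is no.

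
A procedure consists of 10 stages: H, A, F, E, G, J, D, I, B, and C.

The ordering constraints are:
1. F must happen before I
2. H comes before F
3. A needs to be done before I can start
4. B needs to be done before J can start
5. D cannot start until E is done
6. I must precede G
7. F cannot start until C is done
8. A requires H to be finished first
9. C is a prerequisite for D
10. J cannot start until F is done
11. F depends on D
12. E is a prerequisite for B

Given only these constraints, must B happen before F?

Nothing in the constraints links B and F; they are unordered relative to each other.
A valid ordering placing F before B exists, so the answer is no.

No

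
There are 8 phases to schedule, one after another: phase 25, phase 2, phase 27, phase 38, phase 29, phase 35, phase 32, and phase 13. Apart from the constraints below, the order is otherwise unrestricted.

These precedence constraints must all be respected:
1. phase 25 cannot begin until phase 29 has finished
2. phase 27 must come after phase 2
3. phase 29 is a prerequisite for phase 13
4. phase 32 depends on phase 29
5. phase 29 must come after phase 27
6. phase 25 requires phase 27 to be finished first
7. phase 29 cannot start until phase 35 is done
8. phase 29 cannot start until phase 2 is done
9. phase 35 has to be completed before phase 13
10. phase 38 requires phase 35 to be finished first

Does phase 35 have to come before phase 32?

Yes

There is a constraint chain phase 35 → phase 29 → phase 32.
So phase 35 must precede phase 32 in any valid ordering.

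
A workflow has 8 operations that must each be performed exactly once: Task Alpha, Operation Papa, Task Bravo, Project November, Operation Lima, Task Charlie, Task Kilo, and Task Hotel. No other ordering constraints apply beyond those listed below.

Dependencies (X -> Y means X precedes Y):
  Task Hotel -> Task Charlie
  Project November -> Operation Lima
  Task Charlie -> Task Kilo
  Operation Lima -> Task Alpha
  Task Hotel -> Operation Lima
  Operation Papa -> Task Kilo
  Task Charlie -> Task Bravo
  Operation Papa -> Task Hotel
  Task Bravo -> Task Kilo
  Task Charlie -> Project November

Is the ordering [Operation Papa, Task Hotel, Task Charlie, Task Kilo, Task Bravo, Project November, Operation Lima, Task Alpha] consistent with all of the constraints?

In the proposed order, Task Kilo appears before Task Bravo.
Since Task Bravo is required before Task Kilo, the ordering is invalid.

No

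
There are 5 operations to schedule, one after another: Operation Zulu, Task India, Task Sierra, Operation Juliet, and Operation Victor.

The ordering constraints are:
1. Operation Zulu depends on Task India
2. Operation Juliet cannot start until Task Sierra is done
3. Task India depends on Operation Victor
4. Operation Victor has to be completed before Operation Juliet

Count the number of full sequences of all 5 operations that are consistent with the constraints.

2 operations have no prerequisites (Task Sierra, Operation Victor), so any of them could come first.
Counting all ways to extend the partial order to a total order gives 9.

9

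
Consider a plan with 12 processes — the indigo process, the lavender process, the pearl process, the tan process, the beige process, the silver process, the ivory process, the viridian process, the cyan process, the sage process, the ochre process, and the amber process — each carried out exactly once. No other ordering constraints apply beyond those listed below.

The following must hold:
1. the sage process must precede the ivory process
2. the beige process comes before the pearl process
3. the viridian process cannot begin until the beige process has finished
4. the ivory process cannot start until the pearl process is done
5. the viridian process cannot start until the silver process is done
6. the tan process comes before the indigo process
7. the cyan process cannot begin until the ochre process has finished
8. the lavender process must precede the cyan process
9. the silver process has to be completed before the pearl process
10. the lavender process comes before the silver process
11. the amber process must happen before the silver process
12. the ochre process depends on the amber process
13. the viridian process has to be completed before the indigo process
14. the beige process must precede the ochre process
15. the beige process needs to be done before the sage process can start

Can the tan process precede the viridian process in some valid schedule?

Yes

The constraints leave the tan process and the viridian process unordered relative to each other; nothing requires the viridian process earlier.
That means at least one valid schedule has the tan process before the viridian process.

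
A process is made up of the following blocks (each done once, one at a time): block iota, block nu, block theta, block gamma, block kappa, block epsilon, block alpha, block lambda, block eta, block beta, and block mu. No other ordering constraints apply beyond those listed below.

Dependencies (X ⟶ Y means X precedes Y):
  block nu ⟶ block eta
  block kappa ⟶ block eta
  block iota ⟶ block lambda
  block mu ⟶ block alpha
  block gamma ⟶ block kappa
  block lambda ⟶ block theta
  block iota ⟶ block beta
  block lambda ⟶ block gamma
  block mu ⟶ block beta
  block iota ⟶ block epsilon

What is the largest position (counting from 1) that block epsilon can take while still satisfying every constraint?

Nothing depends on block epsilon, so it can be the final block, position 11.

11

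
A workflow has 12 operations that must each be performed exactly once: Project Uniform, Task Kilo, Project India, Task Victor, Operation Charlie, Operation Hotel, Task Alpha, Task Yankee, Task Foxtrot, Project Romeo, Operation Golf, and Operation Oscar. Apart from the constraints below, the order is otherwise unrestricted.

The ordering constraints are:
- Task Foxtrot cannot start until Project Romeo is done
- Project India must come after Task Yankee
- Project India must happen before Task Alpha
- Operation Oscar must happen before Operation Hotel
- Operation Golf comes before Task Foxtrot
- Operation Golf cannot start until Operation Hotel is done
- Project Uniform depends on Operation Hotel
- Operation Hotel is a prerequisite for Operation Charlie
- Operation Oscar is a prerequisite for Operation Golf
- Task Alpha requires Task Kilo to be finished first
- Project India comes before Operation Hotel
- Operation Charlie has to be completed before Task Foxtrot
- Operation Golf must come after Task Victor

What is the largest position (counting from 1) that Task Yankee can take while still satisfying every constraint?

Following every chain forward from Task Yankee, the operations that must come later are Project Uniform, Project India, Operation Charlie, Operation Hotel, Task Alpha, Task Foxtrot, Operation Golf — 7 of them.
So at least 7 operations follow Task Yankee, putting Task Yankee no later than position 5. That position is achievable by scheduling everything else first.

5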